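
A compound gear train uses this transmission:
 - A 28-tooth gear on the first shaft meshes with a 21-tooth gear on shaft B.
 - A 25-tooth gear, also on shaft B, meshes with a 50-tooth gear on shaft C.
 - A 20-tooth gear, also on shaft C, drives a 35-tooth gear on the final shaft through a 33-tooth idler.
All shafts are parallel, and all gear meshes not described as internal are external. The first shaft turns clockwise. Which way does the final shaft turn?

the first shaft → shaft B: external mesh, 1 reversal → CCW.
shaft B → shaft C: external mesh, 1 reversal → CW.
shaft C → the final shaft: driver → idler → driven is 2 external meshes, 2 reversals → CW.
4 reversals in total — an even number — so the final shaft turns the same way as the first shaft.

clockwise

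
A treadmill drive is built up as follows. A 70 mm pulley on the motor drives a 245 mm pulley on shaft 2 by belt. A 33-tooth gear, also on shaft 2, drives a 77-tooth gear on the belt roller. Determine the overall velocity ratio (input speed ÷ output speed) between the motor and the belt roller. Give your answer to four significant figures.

8.167

Each stage contributes driven/driver: belt 245/70 = 3.5, gear mesh 77/33 = 2.3333.
Overall: 3.5 × 2.3333 = 8.1667.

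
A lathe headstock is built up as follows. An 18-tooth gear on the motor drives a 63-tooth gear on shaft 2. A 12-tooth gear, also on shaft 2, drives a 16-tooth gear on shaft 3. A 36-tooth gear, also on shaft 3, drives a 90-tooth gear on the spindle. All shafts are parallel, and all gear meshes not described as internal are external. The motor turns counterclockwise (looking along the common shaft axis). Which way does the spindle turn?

the motor → shaft 2: external mesh, 1 reversal → CW.
shaft 2 → shaft 3: external mesh, 1 reversal → CCW.
shaft 3 → the spindle: external mesh, 1 reversal → CW.
3 reversals in total — an odd number — so the spindle turns opposite to the motor.

clockwise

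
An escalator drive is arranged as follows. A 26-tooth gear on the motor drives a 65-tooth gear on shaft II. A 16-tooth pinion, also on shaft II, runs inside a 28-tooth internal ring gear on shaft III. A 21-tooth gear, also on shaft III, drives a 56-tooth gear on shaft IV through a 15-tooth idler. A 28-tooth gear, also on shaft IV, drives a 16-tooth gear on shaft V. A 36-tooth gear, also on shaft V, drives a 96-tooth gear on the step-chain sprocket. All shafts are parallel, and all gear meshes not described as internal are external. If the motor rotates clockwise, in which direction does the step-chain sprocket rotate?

counterclockwise

the motor → shaft II: external mesh, 1 reversal → CCW.
shaft II → shaft III: internal mesh, same direction → CCW.
shaft III → shaft IV: driver → idler → driven is 2 external meshes, 2 reversals → CCW.
shaft IV → shaft V: external mesh, 1 reversal → CW.
shaft V → the step-chain sprocket: external mesh, 1 reversal → CCW.
5 reversals in total — an odd number — so the step-chain sprocket turns opposite to the motor.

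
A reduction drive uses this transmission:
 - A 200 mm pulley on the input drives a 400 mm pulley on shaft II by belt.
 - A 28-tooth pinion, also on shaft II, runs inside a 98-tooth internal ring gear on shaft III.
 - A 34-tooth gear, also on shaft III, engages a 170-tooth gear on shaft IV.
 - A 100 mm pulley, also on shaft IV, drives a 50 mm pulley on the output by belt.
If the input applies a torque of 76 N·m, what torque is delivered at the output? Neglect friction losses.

1330 N·m

After the belt (400/200): 76 × 2 = 152 N·m
After the internal gear (98/28): 152 × 3.5 = 532 N·m
After the gear mesh (170/34): 532 × 5 = 2660 N·m
After the belt (50/100): 2660 × 0.5 = 1330 N·m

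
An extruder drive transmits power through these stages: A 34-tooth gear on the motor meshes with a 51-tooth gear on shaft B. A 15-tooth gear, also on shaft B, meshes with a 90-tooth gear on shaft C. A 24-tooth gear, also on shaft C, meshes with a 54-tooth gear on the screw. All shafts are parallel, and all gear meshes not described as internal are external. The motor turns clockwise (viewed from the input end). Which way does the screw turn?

the motor → shaft B: external mesh, 1 reversal → CCW.
shaft B → shaft C: external mesh, 1 reversal → CW.
shaft C → the screw: external mesh, 1 reversal → CCW.
3 reversals in total — an odd number — so the screw turns opposite to the motor.

counterclockwise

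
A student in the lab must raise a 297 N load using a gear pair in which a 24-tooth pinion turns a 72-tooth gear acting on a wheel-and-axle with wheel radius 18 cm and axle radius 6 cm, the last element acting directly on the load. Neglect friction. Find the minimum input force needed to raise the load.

33 N

Gear pair MA = 72/24 = 3.
Wheel-and-axle MA = R/r = 18/6 = 3.
Combined ideal MA = 3 × 3 = 9.
Effort = load / MA = 297 / 9 = 33 N.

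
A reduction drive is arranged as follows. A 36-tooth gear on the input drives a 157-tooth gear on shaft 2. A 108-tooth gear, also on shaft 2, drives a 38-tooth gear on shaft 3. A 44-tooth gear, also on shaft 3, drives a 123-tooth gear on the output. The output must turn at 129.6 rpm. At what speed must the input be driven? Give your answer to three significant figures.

Overall ratio R = 4.3611 × 0.35185 × 2.7955 = 4.2895.
Required input speed = output speed × R = 129.6 × 4.2895 = 555.92 rpm.

556 rpm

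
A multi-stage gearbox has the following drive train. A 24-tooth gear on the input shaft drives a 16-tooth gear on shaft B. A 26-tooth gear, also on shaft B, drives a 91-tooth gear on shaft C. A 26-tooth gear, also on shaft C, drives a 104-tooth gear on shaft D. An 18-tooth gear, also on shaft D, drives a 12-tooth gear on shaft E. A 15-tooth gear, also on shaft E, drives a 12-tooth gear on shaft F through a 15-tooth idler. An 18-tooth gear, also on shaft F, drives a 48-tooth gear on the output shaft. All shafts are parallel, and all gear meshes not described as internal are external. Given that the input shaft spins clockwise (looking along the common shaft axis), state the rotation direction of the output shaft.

counterclockwise

the input shaft → shaft B: external mesh, 1 reversal → CCW.
shaft B → shaft C: external mesh, 1 reversal → CW.
shaft C → shaft D: external mesh, 1 reversal → CCW.
shaft D → shaft E: external mesh, 1 reversal → CW.
shaft E → shaft F: driver → idler → driven is 2 external meshes, 2 reversals → CW.
shaft F → the output shaft: external mesh, 1 reversal → CCW.
7 reversals in total — an odd number — so the output shaft turns opposite to the input shaft.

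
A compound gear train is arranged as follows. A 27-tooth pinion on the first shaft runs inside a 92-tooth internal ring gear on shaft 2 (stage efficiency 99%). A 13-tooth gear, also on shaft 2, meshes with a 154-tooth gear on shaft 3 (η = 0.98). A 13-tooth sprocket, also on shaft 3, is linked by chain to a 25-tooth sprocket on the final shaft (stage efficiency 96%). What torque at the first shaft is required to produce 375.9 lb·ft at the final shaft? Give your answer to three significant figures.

5.20 lb·ft

Overall ratio R = 3.4074 × 11.846 × 1.9231 = 77.624; overall efficiency η = 0.99 × 0.98 × 0.96 = 0.9314.
Input torque = output torque / (R × η) = 375.9 / (77.624 × 0.9314) = 5.1993 lb·ft.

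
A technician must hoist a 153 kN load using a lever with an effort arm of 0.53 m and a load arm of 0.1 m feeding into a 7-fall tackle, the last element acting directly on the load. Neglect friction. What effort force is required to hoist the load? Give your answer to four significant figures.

Lever MA = effort arm / load arm = 0.53/0.1 = 5.3.
Block-and-tackle MA = number of supporting rope parts = 7.
Combined ideal MA = 5.3 × 7 = 37.1.
Effort = load / MA = 153 / 37.1 = 4.124 kN.

4.124 kN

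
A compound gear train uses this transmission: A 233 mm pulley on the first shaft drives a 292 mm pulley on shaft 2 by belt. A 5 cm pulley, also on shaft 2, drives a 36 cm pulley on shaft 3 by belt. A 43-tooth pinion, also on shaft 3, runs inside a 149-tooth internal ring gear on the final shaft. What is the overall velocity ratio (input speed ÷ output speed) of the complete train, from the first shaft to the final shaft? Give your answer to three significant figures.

31.3

Each stage contributes driven/driver: belt 292/233 = 1.2532, belt 36/5 = 7.2, internal gear 149/43 = 3.4651.
Overall: 1.2532 × 7.2 × 3.4651 = 31.266.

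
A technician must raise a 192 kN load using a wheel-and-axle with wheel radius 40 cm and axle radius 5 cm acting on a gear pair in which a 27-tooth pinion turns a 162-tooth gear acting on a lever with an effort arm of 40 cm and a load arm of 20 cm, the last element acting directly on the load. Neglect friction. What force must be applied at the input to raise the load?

2 kN

Wheel-and-axle MA = R/r = 40/5 = 8.
Gear pair MA = 162/27 = 6.
Lever MA = effort arm / load arm = 40/20 = 2.
Combined ideal MA = 8 × 6 × 2 = 96.
Effort = load / MA = 192 / 96 = 2 kN.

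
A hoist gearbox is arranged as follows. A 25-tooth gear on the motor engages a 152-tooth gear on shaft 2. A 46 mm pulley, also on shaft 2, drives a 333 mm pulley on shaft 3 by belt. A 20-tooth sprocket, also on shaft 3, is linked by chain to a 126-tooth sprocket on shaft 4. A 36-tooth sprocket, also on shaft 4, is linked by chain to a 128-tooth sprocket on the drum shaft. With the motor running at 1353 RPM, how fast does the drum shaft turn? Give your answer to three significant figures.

1.37 RPM

gear mesh 152/25 = 6.08 → 1353/6.08 = 222.53 RPM
belt 333/46 = 7.2391 → 222.53/7.2391 = 30.74 RPM
chain 126/20 = 6.3 → 30.74/6.3 = 4.8794 RPM
chain 128/36 = 3.5556 → 4.8794/3.5556 = 1.3723 RPM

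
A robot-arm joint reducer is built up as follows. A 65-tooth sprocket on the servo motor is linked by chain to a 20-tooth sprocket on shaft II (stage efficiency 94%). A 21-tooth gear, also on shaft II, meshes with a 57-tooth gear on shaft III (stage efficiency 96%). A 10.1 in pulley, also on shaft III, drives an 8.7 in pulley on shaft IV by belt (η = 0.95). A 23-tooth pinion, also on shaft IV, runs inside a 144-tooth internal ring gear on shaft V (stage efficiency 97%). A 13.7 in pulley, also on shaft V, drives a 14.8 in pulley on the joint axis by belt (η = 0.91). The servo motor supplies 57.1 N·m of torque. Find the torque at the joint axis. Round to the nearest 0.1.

chain 20/65 = 0.30769 → τ = 57.1·0.30769·0.94 = 16.515 N·m
gear mesh 57/21 = 2.7143 → τ = 16.515·2.7143·0.96 = 43.034 N·m
belt 8.7/10.1 = 0.86139 → τ = 43.034·0.86139·0.95 = 35.215 N·m
internal gear 144/23 = 6.2609 → τ = 35.215·6.2609·0.97 = 213.86 N·m
belt 14.8/13.7 = 1.0803 → τ = 213.86·1.0803·0.91 = 210.24 N·m

210.2 N·m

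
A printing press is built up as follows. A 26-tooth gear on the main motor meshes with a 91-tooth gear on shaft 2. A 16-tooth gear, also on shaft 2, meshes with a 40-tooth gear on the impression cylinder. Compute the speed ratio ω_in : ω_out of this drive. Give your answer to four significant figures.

8.750

Each stage contributes driven/driver: gear mesh 91/26 = 3.5, gear mesh 40/16 = 2.5.
Overall: 3.5 × 2.5 = 8.75.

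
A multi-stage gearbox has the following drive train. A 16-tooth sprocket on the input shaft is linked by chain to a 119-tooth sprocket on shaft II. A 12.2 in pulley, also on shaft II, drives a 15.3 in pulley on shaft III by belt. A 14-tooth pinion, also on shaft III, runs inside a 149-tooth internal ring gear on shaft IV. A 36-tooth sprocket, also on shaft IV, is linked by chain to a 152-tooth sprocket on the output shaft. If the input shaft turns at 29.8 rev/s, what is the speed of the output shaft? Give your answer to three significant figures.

0.0711 rev/s

the input shaft → shaft II (chain, 119/16): 29.8 ÷ 7.4375 = 4.0067 rev/s
shaft II → shaft III (belt, 15.3/12.2): 4.0067 ÷ 1.2541 = 3.1949 rev/s
shaft III → shaft IV (internal gear, 149/14): 3.1949 ÷ 10.643 = 0.30019 rev/s
shaft IV → the output shaft (chain, 152/36): 0.30019 ÷ 4.2222 = 0.071098 rev/s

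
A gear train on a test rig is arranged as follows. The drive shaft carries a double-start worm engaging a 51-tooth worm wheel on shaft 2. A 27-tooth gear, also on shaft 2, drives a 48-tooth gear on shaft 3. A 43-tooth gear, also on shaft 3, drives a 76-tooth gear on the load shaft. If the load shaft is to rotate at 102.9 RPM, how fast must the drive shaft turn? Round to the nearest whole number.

8245 RPM

Overall ratio R = 25.5 × 1.7778 × 1.7674 = 80.124.
Required input speed = output speed × R = 102.9 × 80.124 = 8244.8 RPM.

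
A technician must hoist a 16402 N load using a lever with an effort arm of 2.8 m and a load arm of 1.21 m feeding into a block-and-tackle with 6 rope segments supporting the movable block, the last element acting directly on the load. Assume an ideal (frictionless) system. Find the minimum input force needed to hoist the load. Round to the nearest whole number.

1181 N

Lever MA = effort arm / load arm = 2.8/1.21 = 2.314.
Block-and-tackle MA = number of supporting rope parts = 6.
Combined ideal MA = 2.314 × 6 = 13.884.
Effort = load / MA = 16402 / 13.884 = 1181.3 N.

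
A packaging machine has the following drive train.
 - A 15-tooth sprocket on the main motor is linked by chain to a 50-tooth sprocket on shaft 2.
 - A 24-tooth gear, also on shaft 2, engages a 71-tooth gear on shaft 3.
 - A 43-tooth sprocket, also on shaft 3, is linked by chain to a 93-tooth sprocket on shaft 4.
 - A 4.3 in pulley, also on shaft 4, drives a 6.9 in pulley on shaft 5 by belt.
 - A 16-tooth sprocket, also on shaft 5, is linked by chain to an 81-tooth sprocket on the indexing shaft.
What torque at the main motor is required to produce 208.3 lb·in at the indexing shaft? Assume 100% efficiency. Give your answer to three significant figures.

Overall ratio R = 3.3333 × 2.9583 × 2.1628 × 1.6047 × 5.0625 = 173.26.
Input torque = output torque / R = 208.3 / 173.26 = 1.2023 lb·in.

1.20 lb·in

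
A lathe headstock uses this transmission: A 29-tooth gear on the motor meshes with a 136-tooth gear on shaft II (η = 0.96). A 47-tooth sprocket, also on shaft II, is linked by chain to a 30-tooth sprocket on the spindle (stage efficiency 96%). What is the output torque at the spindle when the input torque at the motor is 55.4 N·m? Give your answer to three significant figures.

153 N·m

gear mesh 136/29 = 4.6897 → τ = 55.4·4.6897·0.96 = 249.41 N·m
chain 30/47 = 0.6383 → τ = 249.41·0.6383·0.96 = 152.83 N·m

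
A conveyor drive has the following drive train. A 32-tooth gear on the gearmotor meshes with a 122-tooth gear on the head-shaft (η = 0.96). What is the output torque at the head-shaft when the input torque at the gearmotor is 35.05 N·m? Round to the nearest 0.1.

128.3 N·m

Gear mesh: ratio = 122/32 = 3.8125; torque at the head-shaft = 35.05 × 3.8125 × 0.96 = 128.28 N·m.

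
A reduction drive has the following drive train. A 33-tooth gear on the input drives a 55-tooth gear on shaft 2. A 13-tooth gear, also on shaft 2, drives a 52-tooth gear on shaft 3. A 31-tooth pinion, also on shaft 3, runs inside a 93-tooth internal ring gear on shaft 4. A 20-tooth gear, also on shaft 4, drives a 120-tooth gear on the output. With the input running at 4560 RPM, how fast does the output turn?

38 RPM

Gear mesh: ratio = 55/33 = 1.6667, so shaft 2 turns at 4560 / 1.6667 = 2736 RPM.
Gear mesh: ratio = 52/13 = 4, so shaft 3 turns at 2736 / 4 = 684 RPM.
Internal gear: ratio = 93/31 = 3, so shaft 4 turns at 684 / 3 = 228 RPM.
Gear mesh: ratio = 120/20 = 6, so the output turns at 228 / 6 = 38 RPM.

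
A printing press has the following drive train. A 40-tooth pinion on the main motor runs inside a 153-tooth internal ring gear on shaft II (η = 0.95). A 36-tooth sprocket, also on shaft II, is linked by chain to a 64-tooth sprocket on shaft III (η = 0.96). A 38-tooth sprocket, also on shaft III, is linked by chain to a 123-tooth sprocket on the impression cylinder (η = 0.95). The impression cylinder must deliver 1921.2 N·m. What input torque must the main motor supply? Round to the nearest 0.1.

100.7 N·m

Overall ratio R = 3.825 × 1.7778 × 3.2368 = 22.011; overall efficiency η = 0.95 × 0.96 × 0.95 = 0.8664.
Input torque = output torque / (R × η) = 1921.2 / (22.011 × 0.8664) = 100.75 N·m.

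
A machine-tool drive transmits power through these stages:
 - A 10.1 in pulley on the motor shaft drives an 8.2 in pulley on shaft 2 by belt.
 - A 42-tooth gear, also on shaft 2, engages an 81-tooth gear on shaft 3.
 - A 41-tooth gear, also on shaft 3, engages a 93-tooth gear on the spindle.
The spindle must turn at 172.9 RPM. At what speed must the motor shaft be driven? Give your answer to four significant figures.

Overall ratio R = 0.81188 × 1.9286 × 2.2683 = 3.5516.
Required input speed = output speed × R = 172.9 × 3.5516 = 614.08 RPM.

614.1 RPM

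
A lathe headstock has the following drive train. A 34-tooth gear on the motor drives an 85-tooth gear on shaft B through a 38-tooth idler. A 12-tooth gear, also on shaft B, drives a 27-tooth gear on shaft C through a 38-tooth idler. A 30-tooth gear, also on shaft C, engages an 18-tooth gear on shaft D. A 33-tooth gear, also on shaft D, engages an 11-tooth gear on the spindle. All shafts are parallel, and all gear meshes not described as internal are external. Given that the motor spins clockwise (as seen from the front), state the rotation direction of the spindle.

clockwise

the motor → shaft B: driver → idler → driven is 2 external meshes, 2 reversals → CW.
shaft B → shaft C: driver → idler → driven is 2 external meshes, 2 reversals → CW.
shaft C → shaft D: external mesh, 1 reversal → CCW.
shaft D → the spindle: external mesh, 1 reversal → CW.
6 reversals in total — an even number — so the spindle turns the same way as the motor.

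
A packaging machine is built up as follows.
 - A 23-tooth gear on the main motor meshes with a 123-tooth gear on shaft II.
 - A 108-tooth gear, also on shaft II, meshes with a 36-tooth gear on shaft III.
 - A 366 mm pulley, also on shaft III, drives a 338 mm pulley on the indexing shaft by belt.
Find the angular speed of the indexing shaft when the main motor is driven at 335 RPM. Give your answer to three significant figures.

203 RPM

Gear mesh: ratio = 123/23 = 5.3478, so shaft II turns at 335 / 5.3478 = 62.642 RPM.
Gear mesh: ratio = 36/108 = 0.33333, so shaft III turns at 62.642 / 0.33333 = 187.93 RPM.
Belt: ratio = 338/366 = 0.9235, so the indexing shaft turns at 187.93 / 0.9235 = 203.49 RPM.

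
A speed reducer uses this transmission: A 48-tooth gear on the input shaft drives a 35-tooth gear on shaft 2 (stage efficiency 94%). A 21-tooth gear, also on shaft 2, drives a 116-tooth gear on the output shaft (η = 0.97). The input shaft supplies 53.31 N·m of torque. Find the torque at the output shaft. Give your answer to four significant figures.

195.8 N·m

Gear mesh: ratio = 35/48 = 0.72917; torque at shaft 2 = 53.31 × 0.72917 × 0.94 = 36.54 N·m.
Gear mesh: ratio = 116/21 = 5.5238; torque at the output shaft = 36.54 × 5.5238 × 0.97 = 195.78 N·m.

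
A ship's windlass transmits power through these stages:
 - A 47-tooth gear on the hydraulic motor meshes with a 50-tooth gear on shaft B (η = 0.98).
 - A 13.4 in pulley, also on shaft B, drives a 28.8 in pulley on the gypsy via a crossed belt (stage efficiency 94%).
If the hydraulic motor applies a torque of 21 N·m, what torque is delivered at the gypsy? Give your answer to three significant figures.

Gear mesh: ratio = 50/47 = 1.0638; torque at shaft B = 21 × 1.0638 × 0.98 = 21.894 N·m.
Belt: ratio = 28.8/13.4 = 2.1493; torque at the gypsy = 21.894 × 2.1493 × 0.94 = 44.232 N·m.

44.2 N·m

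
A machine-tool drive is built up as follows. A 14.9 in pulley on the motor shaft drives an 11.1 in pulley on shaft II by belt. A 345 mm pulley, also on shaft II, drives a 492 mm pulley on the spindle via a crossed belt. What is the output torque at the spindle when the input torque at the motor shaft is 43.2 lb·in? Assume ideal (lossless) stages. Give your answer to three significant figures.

45.9 lb·in

Belt: ratio = 11.1/14.9 = 0.74497; torque at shaft II = 43.2 × 0.74497 = 32.183 lb·in.
Belt: ratio = 492/345 = 1.4261; torque at the spindle = 32.183 × 1.4261 = 45.895 lb·in.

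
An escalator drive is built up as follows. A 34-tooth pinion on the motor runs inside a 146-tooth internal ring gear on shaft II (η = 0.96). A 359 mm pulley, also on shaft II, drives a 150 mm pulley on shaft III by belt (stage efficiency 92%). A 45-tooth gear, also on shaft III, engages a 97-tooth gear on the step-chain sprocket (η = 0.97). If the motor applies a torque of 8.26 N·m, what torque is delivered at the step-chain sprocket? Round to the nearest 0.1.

27.4 N·m

internal gear 146/34 = 4.2941 → τ = 8.26·4.2941·0.96 = 34.051 N·m
belt 150/359 = 0.41783 → τ = 34.051·0.41783·0.92 = 13.089 N·m
gear mesh 97/45 = 2.1556 → τ = 13.089·2.1556·0.97 = 27.368 N·m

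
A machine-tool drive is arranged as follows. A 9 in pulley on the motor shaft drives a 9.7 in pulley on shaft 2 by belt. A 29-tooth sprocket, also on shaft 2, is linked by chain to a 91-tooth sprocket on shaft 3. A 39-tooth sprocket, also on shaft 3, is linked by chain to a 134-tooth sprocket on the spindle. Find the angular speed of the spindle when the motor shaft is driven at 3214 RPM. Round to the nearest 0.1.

276.6 RPM

Belt: ratio = 9.7/9 = 1.0778, so shaft 2 turns at 3214 / 1.0778 = 2982.1 RPM.
Chain: ratio = 91/29 = 3.1379, so shaft 3 turns at 2982.1 / 3.1379 = 950.33 RPM.
Chain: ratio = 134/39 = 3.4359, so the spindle turns at 950.33 / 3.4359 = 276.59 RPM.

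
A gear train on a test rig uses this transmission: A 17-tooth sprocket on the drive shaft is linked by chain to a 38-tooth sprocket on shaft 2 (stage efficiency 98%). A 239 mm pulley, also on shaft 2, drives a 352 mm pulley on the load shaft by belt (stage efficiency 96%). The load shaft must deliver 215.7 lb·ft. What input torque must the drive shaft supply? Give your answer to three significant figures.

Overall ratio R = 2.2353 × 1.4728 = 3.2921; overall efficiency η = 0.98 × 0.96 = 0.9408.
Input torque = output torque / (R × η) = 215.7 / (3.2921 × 0.9408) = 69.642 lb·ft.

69.6 lb·ft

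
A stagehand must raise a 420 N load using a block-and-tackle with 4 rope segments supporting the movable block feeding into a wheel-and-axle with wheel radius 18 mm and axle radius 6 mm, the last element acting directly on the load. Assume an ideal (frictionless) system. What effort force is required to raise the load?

35 N

Block-and-tackle MA = number of supporting rope parts = 4.
Wheel-and-axle MA = R/r = 18/6 = 3.
Combined ideal MA = 4 × 3 = 12.
Effort = load / MA = 420 / 12 = 35 N.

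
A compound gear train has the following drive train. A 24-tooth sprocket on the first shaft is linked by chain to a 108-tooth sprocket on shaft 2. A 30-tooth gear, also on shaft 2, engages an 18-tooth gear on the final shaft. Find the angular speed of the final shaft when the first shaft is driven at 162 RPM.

the first shaft → shaft 2 (chain, 108/24): 162 ÷ 4.5 = 36 RPM
shaft 2 → the final shaft (gear mesh, 18/30): 36 ÷ 0.6 = 60 RPM

60 RPM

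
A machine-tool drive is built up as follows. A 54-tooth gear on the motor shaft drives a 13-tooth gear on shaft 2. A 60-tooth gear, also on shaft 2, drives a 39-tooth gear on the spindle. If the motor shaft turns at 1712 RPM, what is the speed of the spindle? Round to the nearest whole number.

gear mesh 13/54 = 0.24074 → 1712/0.24074 = 7111.4 RPM
gear mesh 39/60 = 0.65 → 7111.4/0.65 = 10941 RPM

10941 RPM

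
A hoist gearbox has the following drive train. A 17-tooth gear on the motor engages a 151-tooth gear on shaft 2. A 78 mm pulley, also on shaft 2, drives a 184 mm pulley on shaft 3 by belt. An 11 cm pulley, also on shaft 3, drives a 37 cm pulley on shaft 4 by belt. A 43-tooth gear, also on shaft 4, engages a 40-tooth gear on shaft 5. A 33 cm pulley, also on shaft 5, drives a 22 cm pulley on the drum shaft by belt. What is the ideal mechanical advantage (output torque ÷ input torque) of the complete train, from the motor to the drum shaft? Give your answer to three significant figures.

Each stage contributes driven/driver: gear mesh 151/17 = 8.8824, belt 184/78 = 2.359, belt 37/11 = 3.3636, gear mesh 40/43 = 0.93023, belt 22/33 = 0.66667.
Overall: 8.8824 × 2.359 × 3.3636 × 0.93023 × 0.66667 = 43.708.

43.7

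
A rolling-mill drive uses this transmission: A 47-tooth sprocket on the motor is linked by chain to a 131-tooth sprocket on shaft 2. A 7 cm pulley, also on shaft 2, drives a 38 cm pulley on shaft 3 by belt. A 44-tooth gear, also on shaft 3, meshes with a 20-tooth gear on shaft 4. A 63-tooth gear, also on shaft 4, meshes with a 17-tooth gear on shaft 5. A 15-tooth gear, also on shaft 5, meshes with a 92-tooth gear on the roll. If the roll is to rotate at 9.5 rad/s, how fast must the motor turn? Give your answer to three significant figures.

Overall ratio R = 2.7872 × 5.4286 × 0.45455 × 0.26984 × 6.1333 = 11.383.
Required input speed = output speed × R = 9.5 × 11.383 = 108.13 rad/s.

108 rad/s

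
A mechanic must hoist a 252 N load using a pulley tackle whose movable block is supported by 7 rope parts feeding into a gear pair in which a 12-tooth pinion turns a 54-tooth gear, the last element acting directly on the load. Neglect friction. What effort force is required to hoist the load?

Block-and-tackle MA = number of supporting rope parts = 7.
Gear pair MA = 54/12 = 4.5.
Combined ideal MA = 7 × 4.5 = 31.5.
Effort = load / MA = 252 / 31.5 = 8 N.

8 N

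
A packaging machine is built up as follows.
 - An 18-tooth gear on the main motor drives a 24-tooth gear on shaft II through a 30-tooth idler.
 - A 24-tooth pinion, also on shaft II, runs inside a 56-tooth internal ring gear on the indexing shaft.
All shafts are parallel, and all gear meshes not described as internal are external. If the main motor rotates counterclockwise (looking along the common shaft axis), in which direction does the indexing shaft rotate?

counterclockwise

the main motor → shaft II: driver → idler → driven is 2 external meshes, 2 reversals → CCW.
shaft II → the indexing shaft: internal mesh, same direction → CCW.
2 reversals in total — an even number — so the indexing shaft turns the same way as the main motor.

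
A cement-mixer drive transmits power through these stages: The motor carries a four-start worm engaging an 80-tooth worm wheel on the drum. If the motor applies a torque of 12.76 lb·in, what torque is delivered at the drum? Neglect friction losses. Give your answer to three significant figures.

255 lb·in

After the worm (80/4): 12.76 × 20 = 255.2 lb·in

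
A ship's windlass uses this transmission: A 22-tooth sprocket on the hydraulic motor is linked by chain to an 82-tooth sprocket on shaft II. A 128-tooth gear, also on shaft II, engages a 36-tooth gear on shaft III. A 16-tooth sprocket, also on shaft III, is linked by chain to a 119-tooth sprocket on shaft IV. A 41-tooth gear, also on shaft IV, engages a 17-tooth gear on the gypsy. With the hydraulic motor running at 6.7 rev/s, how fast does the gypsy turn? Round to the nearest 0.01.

2.07 rev/s

Chain: ratio = 82/22 = 3.7273, so shaft II turns at 6.7 / 3.7273 = 1.7976 rev/s.
Gear mesh: ratio = 36/128 = 0.28125, so shaft III turns at 1.7976 / 0.28125 = 6.3913 rev/s.
Chain: ratio = 119/16 = 7.4375, so shaft IV turns at 6.3913 / 7.4375 = 0.85934 rev/s.
Gear mesh: ratio = 17/41 = 0.41463, so the gypsy turns at 0.85934 / 0.41463 = 2.0725 rev/s.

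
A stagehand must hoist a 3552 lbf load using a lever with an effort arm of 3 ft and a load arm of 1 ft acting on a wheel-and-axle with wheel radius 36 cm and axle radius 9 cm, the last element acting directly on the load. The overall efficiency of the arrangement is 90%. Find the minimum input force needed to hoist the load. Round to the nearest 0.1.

328.9 lbf

Lever MA = effort arm / load arm = 3/1 = 3.
Wheel-and-axle MA = R/r = 36/9 = 4.
Combined ideal MA = 3 × 4 = 12.
Actual MA = 12 × 0.90 = 10.8.
Effort = load / actual MA = 3552 / 10.8 = 328.89 lbf.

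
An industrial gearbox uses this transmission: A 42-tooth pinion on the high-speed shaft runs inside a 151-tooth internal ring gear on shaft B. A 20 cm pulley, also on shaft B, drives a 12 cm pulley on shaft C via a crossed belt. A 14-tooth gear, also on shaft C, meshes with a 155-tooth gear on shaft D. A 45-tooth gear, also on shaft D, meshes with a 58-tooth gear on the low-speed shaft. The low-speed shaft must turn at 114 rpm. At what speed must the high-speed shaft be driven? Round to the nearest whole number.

Overall ratio R = 3.5952 × 0.6 × 11.071 × 1.2889 = 30.782.
Required input speed = output speed × R = 114 × 30.782 = 3509.2 rpm.

3509 rpm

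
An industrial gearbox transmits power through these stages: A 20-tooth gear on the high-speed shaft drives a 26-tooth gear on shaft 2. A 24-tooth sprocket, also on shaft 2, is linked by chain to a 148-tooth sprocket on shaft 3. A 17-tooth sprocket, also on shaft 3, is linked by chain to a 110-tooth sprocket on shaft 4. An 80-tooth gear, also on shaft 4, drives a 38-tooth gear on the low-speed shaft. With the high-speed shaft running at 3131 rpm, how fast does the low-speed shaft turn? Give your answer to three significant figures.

Gear mesh: ratio = 26/20 = 1.3, so shaft 2 turns at 3131 / 1.3 = 2408.5 rpm.
Chain: ratio = 148/24 = 6.1667, so shaft 3 turns at 2408.5 / 6.1667 = 390.56 rpm.
Chain: ratio = 110/17 = 6.4706, so shaft 4 turns at 390.56 / 6.4706 = 60.359 rpm.
Gear mesh: ratio = 38/80 = 0.475, so the low-speed shaft turns at 60.359 / 0.475 = 127.07 rpm.

127 rpm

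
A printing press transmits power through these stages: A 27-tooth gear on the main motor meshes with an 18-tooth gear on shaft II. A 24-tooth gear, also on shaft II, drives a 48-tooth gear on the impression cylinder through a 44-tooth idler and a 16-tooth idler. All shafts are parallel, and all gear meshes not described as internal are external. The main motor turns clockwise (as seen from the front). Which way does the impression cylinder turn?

clockwise

the main motor → shaft II: external mesh, 1 reversal → CCW.
shaft II → the impression cylinder: driver → idler → idler → driven is 3 external meshes, 3 reversals → CW.
4 reversals in total — an even number — so the impression cylinder turns the same way as the main motor.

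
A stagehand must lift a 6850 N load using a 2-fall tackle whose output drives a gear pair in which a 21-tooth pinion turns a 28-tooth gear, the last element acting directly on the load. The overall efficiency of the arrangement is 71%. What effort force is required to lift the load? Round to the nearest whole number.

Block-and-tackle MA = number of supporting rope parts = 2.
Gear pair MA = 28/21 = 1.3333.
Combined ideal MA = 2 × 1.3333 = 2.6667.
Actual MA = 2.6667 × 0.71 = 1.8933.
Effort = load / actual MA = 6850 / 1.8933 = 3618 N.

3618 N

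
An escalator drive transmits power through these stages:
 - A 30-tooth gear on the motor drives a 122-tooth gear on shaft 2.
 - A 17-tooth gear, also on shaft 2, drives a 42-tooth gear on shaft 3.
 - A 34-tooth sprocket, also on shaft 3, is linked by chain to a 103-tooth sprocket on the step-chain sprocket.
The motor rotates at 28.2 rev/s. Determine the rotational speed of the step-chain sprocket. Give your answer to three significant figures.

gear mesh 122/30 = 4.0667 → 28.2/4.0667 = 6.9344 rev/s
gear mesh 42/17 = 2.4706 → 6.9344/2.4706 = 2.8068 rev/s
chain 103/34 = 3.0294 → 2.8068/3.0294 = 0.92651 rev/s

0.927 rev/s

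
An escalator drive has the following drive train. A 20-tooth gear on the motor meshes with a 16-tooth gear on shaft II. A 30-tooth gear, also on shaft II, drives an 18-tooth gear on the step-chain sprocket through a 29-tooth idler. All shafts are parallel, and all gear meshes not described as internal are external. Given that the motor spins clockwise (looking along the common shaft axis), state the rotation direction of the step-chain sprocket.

the motor → shaft II: external mesh, 1 reversal → CCW.
shaft II → the step-chain sprocket: driver → idler → driven is 2 external meshes, 2 reversals → CCW.
3 reversals in total — an odd number — so the step-chain sprocket turns opposite to the motor.

counterclockwise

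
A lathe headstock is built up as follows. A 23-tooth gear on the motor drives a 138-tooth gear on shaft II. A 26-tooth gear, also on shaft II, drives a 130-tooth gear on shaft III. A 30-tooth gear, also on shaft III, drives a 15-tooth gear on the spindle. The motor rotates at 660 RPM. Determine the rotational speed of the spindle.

44 RPM

gear mesh 138/23 = 6 → 660/6 = 110 RPM
gear mesh 130/26 = 5 → 110/5 = 22 RPM
gear mesh 15/30 = 0.5 → 22/0.5 = 44 RPM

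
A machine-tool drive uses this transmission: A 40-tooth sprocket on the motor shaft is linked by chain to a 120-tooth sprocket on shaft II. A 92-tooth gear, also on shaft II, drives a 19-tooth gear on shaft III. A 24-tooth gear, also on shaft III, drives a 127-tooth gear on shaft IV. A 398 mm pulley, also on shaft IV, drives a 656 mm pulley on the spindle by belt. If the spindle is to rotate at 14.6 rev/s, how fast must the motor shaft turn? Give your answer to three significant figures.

Overall ratio R = 3 × 0.20652 × 5.2917 × 1.6482 = 5.4038.
Required input speed = output speed × R = 14.6 × 5.4038 = 78.896 rev/s.

78.9 rev/s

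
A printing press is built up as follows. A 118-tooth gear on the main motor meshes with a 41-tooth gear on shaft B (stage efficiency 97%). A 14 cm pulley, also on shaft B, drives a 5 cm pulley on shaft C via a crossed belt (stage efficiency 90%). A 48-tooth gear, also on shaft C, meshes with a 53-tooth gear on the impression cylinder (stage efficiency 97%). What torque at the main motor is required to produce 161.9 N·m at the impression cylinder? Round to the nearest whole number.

1395 N·m

Overall ratio R = 0.34746 × 0.35714 × 1.1042 = 0.13702; overall efficiency η = 0.97 × 0.90 × 0.97 = 0.8468.
Input torque = output torque / (R × η) = 161.9 / (0.13702 × 0.8468) = 1395.3 N·m.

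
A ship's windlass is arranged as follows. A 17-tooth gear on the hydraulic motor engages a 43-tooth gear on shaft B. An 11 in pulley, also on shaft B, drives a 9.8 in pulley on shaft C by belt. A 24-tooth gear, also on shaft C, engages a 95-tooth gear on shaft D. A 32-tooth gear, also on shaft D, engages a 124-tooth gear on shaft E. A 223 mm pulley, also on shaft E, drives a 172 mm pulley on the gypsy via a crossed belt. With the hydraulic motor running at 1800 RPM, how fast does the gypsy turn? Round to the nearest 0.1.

gear mesh 43/17 = 2.5294 → 1800/2.5294 = 711.63 RPM
belt 9.8/11 = 0.89091 → 711.63/0.89091 = 798.77 RPM
gear mesh 95/24 = 3.9583 → 798.77/3.9583 = 201.79 RPM
gear mesh 124/32 = 3.875 → 201.79/3.875 = 52.076 RPM
belt 172/223 = 0.7713 → 52.076/0.7713 = 67.517 RPM

67.5 RPM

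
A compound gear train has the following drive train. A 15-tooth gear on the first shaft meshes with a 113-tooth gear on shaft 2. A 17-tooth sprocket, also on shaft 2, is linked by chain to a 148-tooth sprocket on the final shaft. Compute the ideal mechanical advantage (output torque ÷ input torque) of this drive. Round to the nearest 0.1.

65.6

Each stage contributes driven/driver: gear mesh 113/15 = 7.5333, chain 148/17 = 8.7059.
Overall: 7.5333 × 8.7059 = 65.584.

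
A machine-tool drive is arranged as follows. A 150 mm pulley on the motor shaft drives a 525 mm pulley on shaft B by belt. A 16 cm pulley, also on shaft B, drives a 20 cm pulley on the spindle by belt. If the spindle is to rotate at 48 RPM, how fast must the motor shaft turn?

210 RPM

Overall ratio R = 3.5 × 1.25 = 4.375.
Required input speed = output speed × R = 48 × 4.375 = 210 RPM.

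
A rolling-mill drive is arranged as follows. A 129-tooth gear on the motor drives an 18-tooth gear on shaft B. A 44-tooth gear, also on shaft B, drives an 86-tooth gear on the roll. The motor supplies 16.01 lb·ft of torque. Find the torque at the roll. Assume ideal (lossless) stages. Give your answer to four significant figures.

4.366 lb·ft

gear mesh 18/129 = 0.13953 → τ = 16.01·0.13953 = 2.234 lb·ft
gear mesh 86/44 = 1.9545 → τ = 2.234·1.9545 = 4.3664 lb·ft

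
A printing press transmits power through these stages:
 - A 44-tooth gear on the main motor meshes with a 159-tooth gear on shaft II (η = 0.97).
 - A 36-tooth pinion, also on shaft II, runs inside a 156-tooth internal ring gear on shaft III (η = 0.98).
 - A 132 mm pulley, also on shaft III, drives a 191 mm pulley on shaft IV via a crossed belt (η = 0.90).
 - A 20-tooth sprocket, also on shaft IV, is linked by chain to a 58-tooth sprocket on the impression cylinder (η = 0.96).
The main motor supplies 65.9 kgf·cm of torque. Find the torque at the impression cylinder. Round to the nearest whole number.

3556 kgf·cm

gear mesh 159/44 = 3.6136 → τ = 65.9·3.6136·0.97 = 230.99 kgf·cm
internal gear 156/36 = 4.3333 → τ = 230.99·4.3333·0.98 = 980.96 kgf·cm
belt 191/132 = 1.447 → τ = 980.96·1.447·0.90 = 1277.5 kgf·cm
chain 58/20 = 2.9 → τ = 1277.5·2.9·0.96 = 3556.5 kgf·cm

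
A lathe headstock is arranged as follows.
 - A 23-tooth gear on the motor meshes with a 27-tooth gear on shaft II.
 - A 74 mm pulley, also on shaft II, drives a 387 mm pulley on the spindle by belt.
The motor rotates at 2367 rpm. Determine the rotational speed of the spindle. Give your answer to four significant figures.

the motor → shaft II (gear mesh, 27/23): 2367 ÷ 1.1739 = 2016.3 rpm
shaft II → the spindle (belt, 387/74): 2016.3 ÷ 5.2297 = 385.55 rpm

385.6 rpm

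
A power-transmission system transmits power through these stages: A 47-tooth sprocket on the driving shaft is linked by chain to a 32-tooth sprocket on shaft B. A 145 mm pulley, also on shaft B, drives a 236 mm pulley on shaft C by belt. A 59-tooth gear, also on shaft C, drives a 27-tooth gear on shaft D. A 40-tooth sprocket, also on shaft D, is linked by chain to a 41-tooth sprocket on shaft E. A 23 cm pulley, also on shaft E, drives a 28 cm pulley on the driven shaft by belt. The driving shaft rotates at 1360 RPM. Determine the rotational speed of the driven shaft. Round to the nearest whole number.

2149 RPM

chain 32/47 = 0.68085 → 1360/0.68085 = 1997.5 RPM
belt 236/145 = 1.6276 → 1997.5/1.6276 = 1227.3 RPM
gear mesh 27/59 = 0.45763 → 1227.3/0.45763 = 2681.8 RPM
chain 41/40 = 1.025 → 2681.8/1.025 = 2616.4 RPM
belt 28/23 = 1.2174 → 2616.4/1.2174 = 2149.2 RPM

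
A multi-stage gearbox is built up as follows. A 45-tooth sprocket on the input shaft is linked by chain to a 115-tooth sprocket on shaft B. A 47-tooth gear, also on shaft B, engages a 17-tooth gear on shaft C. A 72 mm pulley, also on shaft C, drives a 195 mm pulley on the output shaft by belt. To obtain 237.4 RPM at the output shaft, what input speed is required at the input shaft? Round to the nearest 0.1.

594.3 RPM

Overall ratio R = 2.5556 × 0.3617 × 2.7083 = 2.5034.
Required input speed = output speed × R = 237.4 × 2.5034 = 594.32 RPM.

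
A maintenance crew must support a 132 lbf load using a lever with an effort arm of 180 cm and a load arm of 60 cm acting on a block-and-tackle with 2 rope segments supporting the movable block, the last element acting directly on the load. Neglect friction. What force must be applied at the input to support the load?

Lever MA = effort arm / load arm = 180/60 = 3.
Block-and-tackle MA = number of supporting rope parts = 2.
Combined ideal MA = 3 × 2 = 6.
Effort = load / MA = 132 / 6 = 22 lbf.

22 lbf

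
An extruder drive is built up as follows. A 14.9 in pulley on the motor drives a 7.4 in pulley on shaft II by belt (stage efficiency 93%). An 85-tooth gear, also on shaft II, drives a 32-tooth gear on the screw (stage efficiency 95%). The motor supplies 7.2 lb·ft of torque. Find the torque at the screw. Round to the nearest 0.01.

After the belt (7.4/14.9): 7.2 × 0.49664 × 0.93 = 3.3255 lb·ft
After the gear mesh (32/85): 3.3255 × 0.37647 × 0.95 = 1.1894 lb·ft

1.19 lb·ft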